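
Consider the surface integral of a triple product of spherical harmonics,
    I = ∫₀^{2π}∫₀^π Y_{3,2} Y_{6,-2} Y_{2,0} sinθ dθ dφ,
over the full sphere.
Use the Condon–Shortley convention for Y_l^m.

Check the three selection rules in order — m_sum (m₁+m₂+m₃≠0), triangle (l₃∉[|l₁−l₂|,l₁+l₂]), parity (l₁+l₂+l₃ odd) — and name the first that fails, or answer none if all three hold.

triangle

Σmᵢ = 0  ✓
l₃∈[|l₁−l₂|,l₁+l₂]=[3,9], have l₃=2  ✗
Σlᵢ = 11 ⇒ odd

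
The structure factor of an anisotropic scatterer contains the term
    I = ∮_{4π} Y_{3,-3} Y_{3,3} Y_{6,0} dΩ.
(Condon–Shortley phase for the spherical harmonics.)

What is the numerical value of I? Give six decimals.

0.011854

Rules hold: Σm=0, L=12 even, 0≤6≤6.
N = 7·7·13 = 637
Δ = 0!·6!·6!/13! = 1/12012
Racah Σ t=0..0: t=0:+1/1296 = 1/1296
⇒ 3j(3 3 6; 0 0 0)² = 100/3003, sgn +1
Racah Σ t=0..0: t=0:+1/518400 = 1/518400
⇒ 3j(3 3 6; -3 3 0)² = 1/12012, sgn +1
4πI² = N·(3j₀)²·(3jₘ)² = 25/14157
I = +1·√(0.00176591/4π) = 0.01185440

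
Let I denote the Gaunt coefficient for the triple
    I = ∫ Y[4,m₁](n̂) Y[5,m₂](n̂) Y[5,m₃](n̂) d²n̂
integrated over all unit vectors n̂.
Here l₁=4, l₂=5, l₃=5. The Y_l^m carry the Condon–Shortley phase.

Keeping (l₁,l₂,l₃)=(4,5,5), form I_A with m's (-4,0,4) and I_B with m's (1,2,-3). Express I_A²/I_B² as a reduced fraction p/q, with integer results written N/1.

6/5

Same 4,5,5: normalisation and zero-m 3j drop out of the ratio.
A: Δ: 4! 4! 6! / 15! → 1/3153150; sum: t=4:+1/69120 = 1/69120; 3j²(4 5 5; -4 0 4) = Δ·Π!·Σ² = 2/143  (sign -1)
B: Δ: 4! 4! 6! / 15! → 1/3153150; sum: t=1:−1/17280 t=2:+1/2880 t=3:−1/6912 = 1/6912; 3j²(4 5 5; 1 2 -3) = Δ·Π!·Σ² = 5/429  (sign +1)
I_A²/I_B² = (2/143)/(5/429) = 6/5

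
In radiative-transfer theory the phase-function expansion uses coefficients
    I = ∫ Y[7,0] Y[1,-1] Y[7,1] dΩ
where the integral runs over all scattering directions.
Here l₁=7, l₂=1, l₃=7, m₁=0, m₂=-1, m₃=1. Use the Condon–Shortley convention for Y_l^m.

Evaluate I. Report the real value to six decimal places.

l₁+l₂+l₃=15 is odd: 3j(l;000)=0 ⇒ I=0

0.000000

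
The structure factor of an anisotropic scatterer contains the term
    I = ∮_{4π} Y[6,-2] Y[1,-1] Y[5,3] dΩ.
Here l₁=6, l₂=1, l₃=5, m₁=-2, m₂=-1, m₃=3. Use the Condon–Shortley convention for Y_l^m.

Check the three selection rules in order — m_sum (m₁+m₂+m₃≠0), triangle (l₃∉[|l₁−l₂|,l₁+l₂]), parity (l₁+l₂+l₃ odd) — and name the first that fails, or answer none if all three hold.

azimuthal sum: -2 − 1 + 3 = 0  ✓
5 ≤ 5 ≤ 7 (triangle on l)  ✓
L = 6 + 1 + 5 = 12 (even)  ✓

none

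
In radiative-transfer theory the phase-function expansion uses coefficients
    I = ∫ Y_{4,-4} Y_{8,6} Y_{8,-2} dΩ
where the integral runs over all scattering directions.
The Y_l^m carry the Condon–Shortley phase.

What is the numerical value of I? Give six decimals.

m-sum 0 ✓  L=20 even ✓  4≤8≤12 ✓
Π(2lᵢ+1) = 9×17×17 = 2601
triangle coeff Δ(4,8,8) = 1/185175900
Σ_t [0,4]: t=0:+1/557383680 t=1:−1/21772800 t=2:+1/8294400 t=3:−1/21772800 t=4:+1/557383680 = 1/30965760
(3j)²=36/4199 [(4 8 8; 0 0 0)], sign=+1
Σ_t [4,4]: t=4:+1/4180377600 = 1/4180377600
(3j)²=11/1938 [(4 8 8; -4 6 -2)], sign=+1
⇒ 4πI² = 594/4693
I = (+1)√(594/4693/(4π)) = 0.10036055

0.100361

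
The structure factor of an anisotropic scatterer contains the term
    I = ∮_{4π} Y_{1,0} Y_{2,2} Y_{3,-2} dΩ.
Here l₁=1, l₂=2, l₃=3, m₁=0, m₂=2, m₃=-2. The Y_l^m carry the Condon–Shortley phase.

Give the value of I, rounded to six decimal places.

Rules hold: Σm=0, L=6 even, 1≤3≤3.
N = 3·5·7 = 105
Δ = 0!·2!·4!/7! = 1/105
Racah Σ t=0..0: t=0:+1/4 = 1/4
⇒ 3j(1 2 3; 0 0 0)² = 3/35, sgn -1
Racah Σ t=0..0: t=0:+1/24 = 1/24
⇒ 3j(1 2 3; 0 2 -2)² = 1/21, sgn -1
4πI² = N·(3j₀)²·(3jₘ)² = 3/7
I = +1·√(0.428571/4π) = 0.18467439

0.184674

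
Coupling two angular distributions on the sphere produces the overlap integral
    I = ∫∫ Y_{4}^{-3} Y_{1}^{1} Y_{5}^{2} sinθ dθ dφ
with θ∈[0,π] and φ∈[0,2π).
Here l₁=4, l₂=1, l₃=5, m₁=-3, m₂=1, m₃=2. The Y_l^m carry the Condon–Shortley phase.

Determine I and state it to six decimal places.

Checks pass: Σm=0; 10 even; l₃=5∈[3,5].
(2·4+1)(2·1+1)(2·5+1) = 297
Δ: 0! 8! 2! / 11! → 1/495
sum: t=0:+1/576 = 1/576
3j²(4 1 5; 0 0 0) = Δ·Π!·Σ² = 5/99  (sign -1)
sum: t=0:+1/10080 = 1/10080
3j²(4 1 5; -3 1 2) = Δ·Π!·Σ² = 1/165  (sign -1)
combine: 4πI² = 297·5/99·1/165 = 1/11
take √, sign +1: I = 0.08505478

0.085055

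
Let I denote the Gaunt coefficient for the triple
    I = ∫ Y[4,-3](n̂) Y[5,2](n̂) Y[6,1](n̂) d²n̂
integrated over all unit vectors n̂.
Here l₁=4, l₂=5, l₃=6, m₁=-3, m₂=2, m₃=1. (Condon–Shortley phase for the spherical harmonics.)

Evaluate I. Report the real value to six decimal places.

l₁+l₂+l₃=15 is odd: 3j(l;000)=0 ⇒ I=0

0.000000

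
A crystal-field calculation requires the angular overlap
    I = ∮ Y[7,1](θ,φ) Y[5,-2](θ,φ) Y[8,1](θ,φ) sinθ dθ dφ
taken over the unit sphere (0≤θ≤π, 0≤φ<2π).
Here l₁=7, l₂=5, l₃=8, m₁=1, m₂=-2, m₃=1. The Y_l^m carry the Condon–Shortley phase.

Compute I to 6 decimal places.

0.113387

Rules hold: Σm=0, L=20 even, 2≤8≤12.
N = 15·11·17 = 2805
Δ = 4!·10!·6!/21! = 1/814773960
Racah Σ t=0..4: t=0:+1/87091200 t=1:−1/4976640 t=2:+1/2073600 t=3:−1/4976640 t=4:+1/87091200 = 1/9676800
⇒ 3j(7 5 8; 0 0 0)² = 360/46189, sgn +1
Racah Σ t=0..3: t=0:+1/14929920 t=1:−1/4147200 t=2:+1/8294400 t=3:−1/130636800 = -1/16329600
⇒ 3j(7 5 8; 1 -2 1)² = 1024/138567, sgn +1
4πI² = N·(3j₀)²·(3jₘ)² = 1843200/11408683
I = +1·√(0.161561/4π) = 0.11338707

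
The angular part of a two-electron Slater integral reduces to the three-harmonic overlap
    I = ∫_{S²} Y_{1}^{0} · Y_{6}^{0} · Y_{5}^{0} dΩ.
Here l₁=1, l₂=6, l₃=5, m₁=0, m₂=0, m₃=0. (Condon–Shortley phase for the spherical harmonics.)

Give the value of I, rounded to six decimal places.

0.245154

m-sum 0 ✓  L=12 even ✓  5≤5≤7 ✓
Π(2lᵢ+1) = 3×13×11 = 429
triangle coeff Δ(1,6,5) = 1/858
Σ_t [1,1]: t=1:−1/14400 = -1/14400
(3j)²=6/143 [(1 6 5; 0 0 0)], sign=+1
(m-triple is (0,0,0) — same symbol as above.)
⇒ 4πI² = 108/143
I = (+1)√(108/143/(4π)) = 0.24515397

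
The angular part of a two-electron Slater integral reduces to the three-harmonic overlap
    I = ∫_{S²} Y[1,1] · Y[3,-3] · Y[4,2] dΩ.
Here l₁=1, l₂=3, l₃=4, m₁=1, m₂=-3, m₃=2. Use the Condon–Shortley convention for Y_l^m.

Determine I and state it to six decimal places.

m-sum 0 ✓  L=8 even ✓  2≤4≤4 ✓
Π(2lᵢ+1) = 3×7×9 = 189
triangle coeff Δ(1,3,4) = 1/252
Σ_t [0,0]: t=0:+1/36 = 1/36
(3j)²=4/63 [(1 3 4; 0 0 0)], sign=+1
Σ_t [0,0]: t=0:+1/1440 = 1/1440
(3j)²=1/252 [(1 3 4; 1 -3 2)], sign=+1
⇒ 4πI² = 1/21
I = (+1)√(1/21/(4π)) = 0.06155813

0.061558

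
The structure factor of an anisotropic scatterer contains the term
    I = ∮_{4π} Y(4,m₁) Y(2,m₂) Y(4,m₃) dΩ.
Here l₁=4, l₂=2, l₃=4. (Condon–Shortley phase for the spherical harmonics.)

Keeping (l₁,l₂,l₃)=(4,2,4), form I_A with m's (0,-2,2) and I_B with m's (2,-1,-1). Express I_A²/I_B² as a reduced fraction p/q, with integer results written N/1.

Shared (l₁,l₂,l₃)=(4,2,4): N and (l;000)² cancel in I_A²/I_B².
A: Δ = 2!·6!·2!/11! = 1/13860; Racah Σ t=0..0: t=0:+1/192 = 1/192; ⇒ 3j(4 2 4; 0 -2 2)² = 3/77, sgn +1
B: Δ = 2!·6!·2!/11! = 1/13860; Racah Σ t=0..1: t=0:+1/96 t=1:−1/240 = 1/160; ⇒ 3j(4 2 4; 2 -1 -1)² = 27/1540, sgn -1
I_A²/I_B² = (3/77)/(27/1540) = 20/9

20/9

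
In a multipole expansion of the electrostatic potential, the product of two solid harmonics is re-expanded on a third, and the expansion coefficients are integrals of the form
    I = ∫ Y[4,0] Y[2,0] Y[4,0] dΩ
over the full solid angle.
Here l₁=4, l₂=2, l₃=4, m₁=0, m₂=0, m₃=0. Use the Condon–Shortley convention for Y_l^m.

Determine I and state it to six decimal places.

Checks pass: Σm=0; 10 even; l₃=4∈[2,6].
(2·4+1)(2·2+1)(2·4+1) = 405
Δ: 2! 6! 2! / 11! → 1/13860
sum: t=0:+1/192 t=1:−1/36 t=2:+1/192 = -5/288
3j²(4 2 4; 0 0 0) = Δ·Π!·Σ² = 20/693  (sign -1)
(m-triple is (0,0,0) — same symbol as above.)
combine: 4πI² = 405·20/693·20/693 = 2000/5929
take √, sign +1: I = 0.16383977

0.163840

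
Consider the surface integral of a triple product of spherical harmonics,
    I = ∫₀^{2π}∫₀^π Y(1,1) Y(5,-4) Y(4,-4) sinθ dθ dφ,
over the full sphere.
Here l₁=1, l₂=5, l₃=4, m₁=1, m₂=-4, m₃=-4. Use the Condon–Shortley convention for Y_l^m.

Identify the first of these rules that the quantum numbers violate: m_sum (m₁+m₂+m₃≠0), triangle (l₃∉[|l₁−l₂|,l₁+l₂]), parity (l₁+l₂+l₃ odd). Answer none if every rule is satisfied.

m₁+m₂+m₃ = 1 − 4 − 4 = -7  ✗
triangle: |1−5|=4 ≤ l₃=4 ≤ 1+5=6
parity: l₁+l₂+l₃ = 10 is even

m_sum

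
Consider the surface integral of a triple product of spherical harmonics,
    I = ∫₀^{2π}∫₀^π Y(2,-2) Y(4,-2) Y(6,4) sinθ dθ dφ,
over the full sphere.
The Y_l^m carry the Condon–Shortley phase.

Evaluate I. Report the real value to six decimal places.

0.230476

Rules hold: Σm=0, L=12 even, 2≤6≤6.
N = 5·9·13 = 585
Δ = 0!·4!·8!/13! = 1/6435
Racah Σ t=0..0: t=0:+1/2304 = 1/2304
⇒ 3j(2 4 6; 0 0 0)² = 5/143, sgn +1
Racah Σ t=0..0: t=0:+1/34560 = 1/34560
⇒ 3j(2 4 6; -2 -2 4)² = 14/429, sgn +1
4πI² = N·(3j₀)²·(3jₘ)² = 1050/1573
I = +1·√(0.667514/4π) = 0.23047581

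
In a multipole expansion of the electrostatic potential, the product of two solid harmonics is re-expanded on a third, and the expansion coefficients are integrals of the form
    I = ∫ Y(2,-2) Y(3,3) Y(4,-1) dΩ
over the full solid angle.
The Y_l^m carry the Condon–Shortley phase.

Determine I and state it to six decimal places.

0.000000

L=9 odd ⇒ parity kills the (l;000) factor ⇒ I = 0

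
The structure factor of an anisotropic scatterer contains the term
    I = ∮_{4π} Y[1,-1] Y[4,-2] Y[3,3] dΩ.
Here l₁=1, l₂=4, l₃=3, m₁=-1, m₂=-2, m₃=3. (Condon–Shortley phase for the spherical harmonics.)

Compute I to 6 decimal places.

m-sum 0 ✓  L=8 even ✓  3≤3≤5 ✓
Π(2lᵢ+1) = 3×9×7 = 189
triangle coeff Δ(1,4,3) = 1/252
Σ_t [1,1]: t=1:−1/36 = -1/36
(3j)²=4/63 [(1 4 3; 0 0 0)], sign=+1
Σ_t [2,2]: t=2:+1/1440 = 1/1440
(3j)²=1/252 [(1 4 3; -1 -2 3)], sign=+1
⇒ 4πI² = 1/21
I = (+1)√(1/21/(4π)) = 0.06155813

0.061558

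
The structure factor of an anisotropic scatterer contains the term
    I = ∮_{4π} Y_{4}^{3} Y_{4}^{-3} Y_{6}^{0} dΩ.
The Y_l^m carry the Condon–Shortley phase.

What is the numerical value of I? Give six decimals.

m-sum 0 ✓  L=14 even ✓  0≤6≤8 ✓
Π(2lᵢ+1) = 9×9×13 = 1053
triangle coeff Δ(4,4,6) = 1/1261260
Σ_t [0,2]: t=0:+1/4608 t=1:−1/1296 t=2:+1/4608 = -7/20736
(3j)²=20/1287 [(4 4 6; 0 0 0)], sign=-1
Σ_t [0,1]: t=0:+1/28800 t=1:−1/518400 = 17/518400
(3j)²=289/25740 [(4 4 6; 3 -3 0)], sign=+1
⇒ 4πI² = 289/1573
I = (-1)√(289/1573/(4π)) = -0.12091485

-0.120915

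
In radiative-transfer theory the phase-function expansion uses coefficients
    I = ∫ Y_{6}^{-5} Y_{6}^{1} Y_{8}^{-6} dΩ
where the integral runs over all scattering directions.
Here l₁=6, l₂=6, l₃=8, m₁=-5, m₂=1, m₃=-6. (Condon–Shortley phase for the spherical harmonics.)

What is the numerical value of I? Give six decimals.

0.000000

m-sum = -5 + 1 − 6 = -10 ≠ 0 ⇒ I = 0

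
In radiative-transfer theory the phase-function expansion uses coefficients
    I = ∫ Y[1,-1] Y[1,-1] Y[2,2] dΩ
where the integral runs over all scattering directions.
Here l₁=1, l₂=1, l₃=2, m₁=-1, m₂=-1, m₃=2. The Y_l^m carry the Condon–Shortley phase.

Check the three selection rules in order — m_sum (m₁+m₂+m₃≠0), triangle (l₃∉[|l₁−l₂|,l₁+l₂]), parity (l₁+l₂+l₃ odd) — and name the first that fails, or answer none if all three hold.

azimuthal sum: -1 − 1 + 2 = 0  ✓
0 ≤ 2 ≤ 2 (triangle on l)  ✓
L = 1 + 1 + 2 = 4 (even)  ✓

none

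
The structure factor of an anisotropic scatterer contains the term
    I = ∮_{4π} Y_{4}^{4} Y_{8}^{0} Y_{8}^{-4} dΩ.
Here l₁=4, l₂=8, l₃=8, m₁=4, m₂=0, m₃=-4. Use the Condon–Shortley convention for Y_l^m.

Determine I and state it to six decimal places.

Checks pass: Σm=0; 20 even; l₃=8∈[4,12].
(2·4+1)(2·8+1)(2·8+1) = 2601
Δ: 4! 4! 12! / 21! → 1/185175900
sum: t=0:+1/557383680 t=1:−1/21772800 t=2:+1/8294400 t=3:−1/21772800 t=4:+1/557383680 = 1/30965760
3j²(4 8 8; 0 0 0) = Δ·Π!·Σ² = 36/4199  (sign +1)
sum: t=0:+1/557383680 = 1/557383680
3j²(4 8 8; 4 0 -4) = Δ·Π!·Σ² = 55/4199  (sign +1)
combine: 4πI² = 2601·36/4199·55/4199 = 17820/61009
take √, sign +1: I = 0.15245861

0.152459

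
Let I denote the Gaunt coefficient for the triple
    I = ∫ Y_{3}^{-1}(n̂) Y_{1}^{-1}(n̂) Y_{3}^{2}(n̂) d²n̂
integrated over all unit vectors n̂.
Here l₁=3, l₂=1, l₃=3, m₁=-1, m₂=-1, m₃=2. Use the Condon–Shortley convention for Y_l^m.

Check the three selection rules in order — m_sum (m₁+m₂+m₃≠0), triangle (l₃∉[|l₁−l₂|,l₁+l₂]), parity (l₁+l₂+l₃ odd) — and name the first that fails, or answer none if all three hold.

azimuthal sum: -1 − 1 + 2 = 0  ✓
2 ≤ 3 ≤ 4 (triangle on l)  ✓
L = 3 + 1 + 3 = 7 (odd)  ✗

parity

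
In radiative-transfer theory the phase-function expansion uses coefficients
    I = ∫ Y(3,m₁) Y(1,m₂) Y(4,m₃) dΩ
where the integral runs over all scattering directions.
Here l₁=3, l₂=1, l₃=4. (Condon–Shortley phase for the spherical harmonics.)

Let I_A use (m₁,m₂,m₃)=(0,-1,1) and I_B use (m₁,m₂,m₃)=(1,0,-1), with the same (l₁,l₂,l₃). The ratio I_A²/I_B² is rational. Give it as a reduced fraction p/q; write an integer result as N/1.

2/3

l's match ⇒ only the (l;m) 3-j factors differ between A and B.
A: triangle coeff Δ(3,1,4) = 1/252; Σ_t [0,0]: t=0:+1/72 = 1/72; (3j)²=5/126 [(3 1 4; 0 -1 1)], sign=-1
B: triangle coeff Δ(3,1,4) = 1/252; Σ_t [0,0]: t=0:+1/48 = 1/48; (3j)²=5/84 [(3 1 4; 1 0 -1)], sign=-1
I_A²/I_B² = (5/126)/(5/84) = 2/3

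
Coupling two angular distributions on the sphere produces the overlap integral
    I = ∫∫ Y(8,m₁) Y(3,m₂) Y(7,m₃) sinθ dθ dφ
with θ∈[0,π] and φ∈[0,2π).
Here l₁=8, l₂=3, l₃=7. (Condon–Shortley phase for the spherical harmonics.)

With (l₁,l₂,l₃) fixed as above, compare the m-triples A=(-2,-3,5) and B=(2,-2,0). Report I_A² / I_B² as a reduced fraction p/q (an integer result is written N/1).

99/175

l's match ⇒ only the (l;m) 3-j factors differ between A and B.
A: triangle coeff Δ(8,3,7) = 1/5290740; Σ_t [0,0]: t=0:+1/348364800 = 1/348364800; (3j)²=165/58786 [(8 3 7; -2 -3 5)], sign=+1
B: triangle coeff Δ(8,3,7) = 1/5290740; Σ_t [0,1]: t=0:+1/12441600 t=1:−1/7257600 = -1/17418240; (3j)²=125/25194 [(8 3 7; 2 -2 0)], sign=+1
I_A²/I_B² = (165/58786)/(125/25194) = 99/175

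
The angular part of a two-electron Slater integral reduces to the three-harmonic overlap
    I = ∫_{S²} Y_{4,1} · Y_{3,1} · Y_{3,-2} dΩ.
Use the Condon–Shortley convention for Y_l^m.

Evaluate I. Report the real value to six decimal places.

Checks pass: Σm=0; 10 even; l₃=3∈[1,7].
(2·4+1)(2·3+1)(2·3+1) = 441
Δ: 4! 4! 2! / 11! → 1/34650
sum: t=1:−1/72 t=2:+1/16 t=3:−1/72 = 5/144
3j²(4 3 3; 0 0 0) = Δ·Π!·Σ² = 2/77  (sign -1)
sum: t=2:+1/48 t=3:−1/144 = 1/72
3j²(4 3 3; 1 1 -2) = Δ·Π!·Σ² = 16/693  (sign -1)
combine: 4πI² = 441·2/77·16/693 = 32/121
take √, sign +1: I = 0.14506992

0.145070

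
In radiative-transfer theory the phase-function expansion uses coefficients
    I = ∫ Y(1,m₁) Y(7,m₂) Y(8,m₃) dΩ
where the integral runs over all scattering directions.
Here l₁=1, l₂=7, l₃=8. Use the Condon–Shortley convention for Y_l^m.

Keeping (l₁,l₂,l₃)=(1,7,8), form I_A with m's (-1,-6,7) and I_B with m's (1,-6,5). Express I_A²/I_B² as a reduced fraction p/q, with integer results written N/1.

Shared (l₁,l₂,l₃)=(1,7,8): N and (l;000)² cancel in I_A²/I_B².
A: Δ = 0!·2!·14!/17! = 1/2040; Racah Σ t=0..0: t=0:+1/12454041600 = 1/12454041600; ⇒ 3j(1 7 8; -1 -6 7)² = 7/136, sgn -1
B: Δ = 0!·2!·14!/17! = 1/2040; Racah Σ t=0..0: t=0:+1/12454041600 = 1/12454041600; ⇒ 3j(1 7 8; 1 -6 5)² = 1/680, sgn -1
I_A²/I_B² = (7/136)/(1/680) = 35/1

35/1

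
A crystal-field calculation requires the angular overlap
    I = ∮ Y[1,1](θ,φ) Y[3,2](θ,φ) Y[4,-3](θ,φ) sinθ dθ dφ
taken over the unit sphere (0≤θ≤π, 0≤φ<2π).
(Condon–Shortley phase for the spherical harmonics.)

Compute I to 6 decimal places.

Checks pass: Σm=0; 8 even; l₃=4∈[2,4].
(2·1+1)(2·3+1)(2·4+1) = 189
Δ: 0! 2! 6! / 9! → 1/252
sum: t=0:+1/36 = 1/36
3j²(1 3 4; 0 0 0) = Δ·Π!·Σ² = 4/63  (sign +1)
sum: t=0:+1/240 = 1/240
3j²(1 3 4; 1 2 -3) = Δ·Π!·Σ² = 1/12  (sign -1)
combine: 4πI² = 189·4/63·1/12 = 1/1
take √, sign -1: I = -0.28209479

-0.282095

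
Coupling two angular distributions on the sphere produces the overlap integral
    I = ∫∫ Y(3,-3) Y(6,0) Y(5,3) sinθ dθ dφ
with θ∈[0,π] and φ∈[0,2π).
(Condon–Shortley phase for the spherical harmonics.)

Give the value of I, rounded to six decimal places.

-0.110086

Rules hold: Σm=0, L=14 even, 3≤5≤9.
N = 7·13·11 = 1001
Δ = 4!·2!·8!/15! = 1/675675
Racah Σ t=1..3: t=1:−1/8640 t=2:+1/2304 t=3:−1/8640 = 7/34560
⇒ 3j(3 6 5; 0 0 0)² = 7/429, sgn -1
Racah Σ t=4..4: t=4:+1/69120 = 1/69120
⇒ 3j(3 6 5; -3 0 3)² = 4/429, sgn +1
4πI² = N·(3j₀)²·(3jₘ)² = 196/1287
I = -1·√(0.152292/4π) = -0.11008644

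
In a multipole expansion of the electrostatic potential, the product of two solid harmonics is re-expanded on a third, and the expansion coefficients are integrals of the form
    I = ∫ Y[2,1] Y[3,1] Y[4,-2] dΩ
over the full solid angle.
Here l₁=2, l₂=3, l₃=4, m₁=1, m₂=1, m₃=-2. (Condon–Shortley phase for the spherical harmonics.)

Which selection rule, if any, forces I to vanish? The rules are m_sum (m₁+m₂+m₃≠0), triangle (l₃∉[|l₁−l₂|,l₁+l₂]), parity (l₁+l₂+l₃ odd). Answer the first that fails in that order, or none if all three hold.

parity

Σmᵢ = 0  ✓
l₃∈[|l₁−l₂|,l₁+l₂]=[1,5], have l₃=4  ✓
Σlᵢ = 9 ⇒ odd  ✗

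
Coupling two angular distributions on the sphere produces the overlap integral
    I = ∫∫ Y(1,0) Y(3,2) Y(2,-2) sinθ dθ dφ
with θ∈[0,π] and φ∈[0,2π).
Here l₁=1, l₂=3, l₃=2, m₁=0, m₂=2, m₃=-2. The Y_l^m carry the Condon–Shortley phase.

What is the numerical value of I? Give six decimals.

Checks pass: Σm=0; 6 even; l₃=2∈[2,4].
(2·1+1)(2·3+1)(2·2+1) = 105
Δ: 2! 0! 4! / 7! → 1/105
sum: t=1:−1/4 = -1/4
3j²(1 3 2; 0 0 0) = Δ·Π!·Σ² = 3/35  (sign -1)
sum: t=1:−1/24 = -1/24
3j²(1 3 2; 0 2 -2) = Δ·Π!·Σ² = 1/21  (sign -1)
combine: 4πI² = 105·3/35·1/21 = 3/7
take √, sign +1: I = 0.18467439

0.184674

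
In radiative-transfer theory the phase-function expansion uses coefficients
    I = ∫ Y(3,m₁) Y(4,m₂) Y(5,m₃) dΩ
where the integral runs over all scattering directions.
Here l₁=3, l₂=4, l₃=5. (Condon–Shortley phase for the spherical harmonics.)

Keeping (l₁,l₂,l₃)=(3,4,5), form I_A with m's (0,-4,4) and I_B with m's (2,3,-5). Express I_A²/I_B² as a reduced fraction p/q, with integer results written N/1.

24/25

l's match ⇒ only the (l;m) 3-j factors differ between A and B.
A: triangle coeff Δ(3,4,5) = 1/180180; Σ_t [0,0]: t=0:+1/8640 = 1/8640; (3j)²=28/715 [(3 4 5; 0 -4 4)], sign=-1
B: triangle coeff Δ(3,4,5) = 1/180180; Σ_t [1,1]: t=1:−1/17280 = -1/17280; (3j)²=35/858 [(3 4 5; 2 3 -5)], sign=-1
I_A²/I_B² = (28/715)/(35/858) = 24/25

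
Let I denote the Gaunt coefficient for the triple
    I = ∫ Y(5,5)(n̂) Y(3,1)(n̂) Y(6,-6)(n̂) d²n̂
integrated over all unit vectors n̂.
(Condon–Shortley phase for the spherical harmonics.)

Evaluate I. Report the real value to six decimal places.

-0.207001

m-sum 0 ✓  L=14 even ✓  2≤6≤8 ✓
Π(2lᵢ+1) = 11×7×13 = 1001
triangle coeff Δ(5,3,6) = 1/675675
Σ_t [0,2]: t=0:+1/8640 t=1:−1/2304 t=2:+1/8640 = -7/34560
(3j)²=7/429 [(5 3 6; 0 0 0)], sign=-1
Σ_t [0,0]: t=0:+1/1935360 = 1/1935360
(3j)²=3/91 [(5 3 6; 5 1 -6)], sign=+1
⇒ 4πI² = 7/13
I = (-1)√(7/13/(4π)) = -0.20700098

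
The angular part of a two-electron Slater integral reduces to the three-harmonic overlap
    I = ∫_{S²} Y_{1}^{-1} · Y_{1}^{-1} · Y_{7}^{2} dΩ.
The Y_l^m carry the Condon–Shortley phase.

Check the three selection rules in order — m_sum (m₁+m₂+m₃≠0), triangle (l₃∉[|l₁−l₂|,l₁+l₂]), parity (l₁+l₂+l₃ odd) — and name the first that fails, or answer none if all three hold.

triangle

m₁+m₂+m₃ = -1 − 1 + 2 = 0  ✓
triangle: |1−1|=0 ≤ l₃=7 ≤ 1+1=2  ✗
parity: l₁+l₂+l₃ = 9 is odd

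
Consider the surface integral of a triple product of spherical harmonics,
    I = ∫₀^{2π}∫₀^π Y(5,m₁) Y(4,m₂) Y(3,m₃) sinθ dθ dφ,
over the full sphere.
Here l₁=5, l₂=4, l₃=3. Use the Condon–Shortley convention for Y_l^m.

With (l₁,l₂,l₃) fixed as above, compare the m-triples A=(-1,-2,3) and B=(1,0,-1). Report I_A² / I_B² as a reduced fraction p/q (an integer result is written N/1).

Shared (l₁,l₂,l₃)=(5,4,3): N and (l;000)² cancel in I_A²/I_B².
A: Δ = 6!·4!·2!/13! = 1/180180; Racah Σ t=2..2: t=2:+1/2304 = 1/2304; ⇒ 3j(5 4 3; -1 -2 3)² = 75/4004, sgn +1
B: Δ = 6!·4!·2!/13! = 1/180180; Racah Σ t=2..4: t=2:+1/384 t=3:−1/216 t=4:+1/2304 = -11/6912; ⇒ 3j(5 4 3; 1 0 -1)² = 11/1638, sgn -1
I_A²/I_B² = (75/4004)/(11/1638) = 675/242

675/242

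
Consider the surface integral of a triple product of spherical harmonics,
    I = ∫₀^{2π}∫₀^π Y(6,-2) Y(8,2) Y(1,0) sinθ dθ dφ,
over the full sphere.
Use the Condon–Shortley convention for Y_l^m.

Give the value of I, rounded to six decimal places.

0.000000

l₃=1 ∉ [2,14] — triangle fails ⇒ I = 0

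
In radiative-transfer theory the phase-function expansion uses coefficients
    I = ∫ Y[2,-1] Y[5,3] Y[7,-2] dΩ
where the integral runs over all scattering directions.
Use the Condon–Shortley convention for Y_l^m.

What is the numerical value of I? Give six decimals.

0.107507

m-sum 0 ✓  L=14 even ✓  3≤7≤7 ✓
Π(2lᵢ+1) = 5×11×15 = 825
triangle coeff Δ(2,5,7) = 1/15015
Σ_t [0,0]: t=0:+1/57600 = 1/57600
(3j)²=21/715 [(2 5 7; 0 0 0)], sign=-1
Σ_t [0,0]: t=0:+1/483840 = 1/483840
(3j)²=6/1001 [(2 5 7; -1 3 -2)], sign=-1
⇒ 4πI² = 270/1859
I = (+1)√(270/1859/(4π)) = 0.10750713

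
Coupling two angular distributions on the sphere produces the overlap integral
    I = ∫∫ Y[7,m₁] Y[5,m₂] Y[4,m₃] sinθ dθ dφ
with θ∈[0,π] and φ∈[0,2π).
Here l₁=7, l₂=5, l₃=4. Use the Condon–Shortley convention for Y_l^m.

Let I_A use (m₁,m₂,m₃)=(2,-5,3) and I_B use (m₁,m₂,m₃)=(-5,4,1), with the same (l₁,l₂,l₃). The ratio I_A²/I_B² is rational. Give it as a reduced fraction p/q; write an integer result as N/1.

Same 7,5,4: normalisation and zero-m 3j drop out of the ratio.
A: Δ: 8! 6! 2! / 17! → 1/6126120; sum: t=0:+1/9676800 = 1/9676800; 3j²(7 5 4; 2 -5 3) = Δ·Π!·Σ² = 27/19448  (sign -1)
B: Δ: 8! 6! 2! / 17! → 1/6126120; sum: t=7:−1/1209600 t=8:+1/1935360 = -1/3225600; 3j²(7 5 4; -5 4 1) = Δ·Π!·Σ² = 243/61880  (sign +1)
I_A²/I_B² = (27/19448)/(243/61880) = 35/99

35/99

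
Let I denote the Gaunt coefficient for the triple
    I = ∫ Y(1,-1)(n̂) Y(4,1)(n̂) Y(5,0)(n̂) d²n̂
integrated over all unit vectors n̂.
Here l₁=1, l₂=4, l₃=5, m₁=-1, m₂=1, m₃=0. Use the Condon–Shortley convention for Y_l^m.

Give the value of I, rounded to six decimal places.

Checks pass: Σm=0; 10 even; l₃=5∈[3,5].
(2·1+1)(2·4+1)(2·5+1) = 297
Δ: 0! 2! 8! / 11! → 1/495
sum: t=0:+1/576 = 1/576
3j²(1 4 5; 0 0 0) = Δ·Π!·Σ² = 5/99  (sign -1)
sum: t=0:+1/1440 = 1/1440
3j²(1 4 5; -1 1 0) = Δ·Π!·Σ² = 2/99  (sign -1)
combine: 4πI² = 297·5/99·2/99 = 10/33
take √, sign +1: I = 0.15528807

0.155288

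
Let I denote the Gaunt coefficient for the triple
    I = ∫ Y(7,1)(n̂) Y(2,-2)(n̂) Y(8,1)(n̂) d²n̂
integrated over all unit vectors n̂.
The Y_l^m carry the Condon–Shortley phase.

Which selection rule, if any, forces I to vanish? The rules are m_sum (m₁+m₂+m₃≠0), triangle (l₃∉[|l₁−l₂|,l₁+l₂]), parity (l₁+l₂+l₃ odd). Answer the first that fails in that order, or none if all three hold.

parity

azimuthal sum: 1 − 2 + 1 = 0  ✓
5 ≤ 8 ≤ 9 (triangle on l)  ✓
L = 7 + 2 + 8 = 17 (odd)  ✗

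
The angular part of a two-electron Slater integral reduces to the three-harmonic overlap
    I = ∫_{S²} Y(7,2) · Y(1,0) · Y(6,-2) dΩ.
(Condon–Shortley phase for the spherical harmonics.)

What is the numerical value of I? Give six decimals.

Checks pass: Σm=0; 14 even; l₃=6∈[6,8].
(2·7+1)(2·1+1)(2·6+1) = 585
Δ: 2! 12! 0! / 15! → 1/1365
sum: t=1:−1/518400 = -1/518400
3j²(7 1 6; 0 0 0) = Δ·Π!·Σ² = 7/195  (sign -1)
sum: t=1:−1/967680 = -1/967680
3j²(7 1 6; 2 0 -2) = Δ·Π!·Σ² = 3/91  (sign -1)
combine: 4πI² = 585·7/195·3/91 = 9/13
take √, sign +1: I = 0.23471705

0.234717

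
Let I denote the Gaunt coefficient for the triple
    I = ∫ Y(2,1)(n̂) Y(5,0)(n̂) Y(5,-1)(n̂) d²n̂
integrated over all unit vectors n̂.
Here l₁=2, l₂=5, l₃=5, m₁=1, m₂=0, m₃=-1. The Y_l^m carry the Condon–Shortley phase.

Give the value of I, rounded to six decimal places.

Checks pass: Σm=0; 12 even; l₃=5∈[3,7].
(2·2+1)(2·5+1)(2·5+1) = 605
Δ: 2! 2! 8! / 13! → 1/38610
sum: t=0:+1/2880 t=1:−1/576 t=2:+1/2880 = -1/960
3j²(2 5 5; 0 0 0) = Δ·Π!·Σ² = 10/429  (sign +1)
sum: t=0:+1/1440 t=1:−1/1152 = -1/5760
3j²(2 5 5; 1 0 -1) = Δ·Π!·Σ² = 1/858  (sign -1)
combine: 4πI² = 605·10/429·1/858 = 25/1521
take √, sign -1: I = -0.03616600

-0.036166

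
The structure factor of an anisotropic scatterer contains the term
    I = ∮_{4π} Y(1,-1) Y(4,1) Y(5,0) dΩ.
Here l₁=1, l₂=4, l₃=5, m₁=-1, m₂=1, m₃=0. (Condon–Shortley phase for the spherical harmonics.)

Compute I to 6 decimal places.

Rules hold: Σm=0, L=10 even, 3≤5≤5.
N = 3·9·11 = 297
Δ = 0!·2!·8!/11! = 1/495
Racah Σ t=0..0: t=0:+1/576 = 1/576
⇒ 3j(1 4 5; 0 0 0)² = 5/99, sgn -1
Racah Σ t=0..0: t=0:+1/1440 = 1/1440
⇒ 3j(1 4 5; -1 1 0)² = 2/99, sgn -1
4πI² = N·(3j₀)²·(3jₘ)² = 10/33
I = +1·√(0.30303/4π) = 0.15528807

0.155288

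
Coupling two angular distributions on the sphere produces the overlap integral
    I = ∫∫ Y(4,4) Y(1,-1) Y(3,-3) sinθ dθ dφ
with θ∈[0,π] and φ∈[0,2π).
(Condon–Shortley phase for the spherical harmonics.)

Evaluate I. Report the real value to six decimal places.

0.325735

Checks pass: Σm=0; 8 even; l₃=3∈[3,5].
(2·4+1)(2·1+1)(2·3+1) = 189
Δ: 2! 6! 0! / 9! → 1/252
sum: t=1:−1/36 = -1/36
3j²(4 1 3; 0 0 0) = Δ·Π!·Σ² = 4/63  (sign +1)
sum: t=0:+1/1440 = 1/1440
3j²(4 1 3; 4 -1 -3) = Δ·Π!·Σ² = 1/9  (sign +1)
combine: 4πI² = 189·4/63·1/9 = 4/3
take √, sign +1: I = 0.32573501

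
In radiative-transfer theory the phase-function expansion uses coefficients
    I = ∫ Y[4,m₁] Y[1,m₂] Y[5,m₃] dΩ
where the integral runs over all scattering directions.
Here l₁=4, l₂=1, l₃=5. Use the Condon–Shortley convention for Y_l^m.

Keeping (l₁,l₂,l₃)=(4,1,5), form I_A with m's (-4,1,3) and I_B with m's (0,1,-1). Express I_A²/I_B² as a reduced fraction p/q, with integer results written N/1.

1/15

Shared (l₁,l₂,l₃)=(4,1,5): N and (l;000)² cancel in I_A²/I_B².
A: Δ = 0!·8!·2!/11! = 1/495; Racah Σ t=0..0: t=0:+1/80640 = 1/80640; ⇒ 3j(4 1 5; -4 1 3)² = 1/495, sgn +1
B: Δ = 0!·8!·2!/11! = 1/495; Racah Σ t=0..0: t=0:+1/1152 = 1/1152; ⇒ 3j(4 1 5; 0 1 -1)² = 1/33, sgn +1
I_A²/I_B² = (1/495)/(1/33) = 1/15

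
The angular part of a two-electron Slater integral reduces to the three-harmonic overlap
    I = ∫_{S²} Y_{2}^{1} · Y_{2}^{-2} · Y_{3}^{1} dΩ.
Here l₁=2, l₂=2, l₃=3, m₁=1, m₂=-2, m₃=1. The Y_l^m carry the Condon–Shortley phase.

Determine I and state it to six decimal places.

0.000000

Σlᵢ=7 odd — θ-integrand is odd under cosθ→−cosθ; I=0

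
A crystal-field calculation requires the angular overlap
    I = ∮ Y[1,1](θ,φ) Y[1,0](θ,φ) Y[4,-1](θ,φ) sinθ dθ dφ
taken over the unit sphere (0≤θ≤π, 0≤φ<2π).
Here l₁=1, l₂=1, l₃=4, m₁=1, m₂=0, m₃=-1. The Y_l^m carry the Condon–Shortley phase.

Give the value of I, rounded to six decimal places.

0.000000

triangle: need 0≤l₃≤2, have 4; I=0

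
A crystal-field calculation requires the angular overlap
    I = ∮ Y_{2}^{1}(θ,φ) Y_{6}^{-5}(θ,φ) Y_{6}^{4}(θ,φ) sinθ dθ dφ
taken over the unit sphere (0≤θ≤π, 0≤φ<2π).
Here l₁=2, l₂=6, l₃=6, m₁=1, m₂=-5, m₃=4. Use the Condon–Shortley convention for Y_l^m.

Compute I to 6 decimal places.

-0.197649

m-sum 0 ✓  L=14 even ✓  4≤6≤8 ✓
Π(2lᵢ+1) = 5×13×13 = 845
triangle coeff Δ(2,6,6) = 1/90090
Σ_t [0,2]: t=0:+1/69120 t=1:−1/14400 t=2:+1/69120 = -7/172800
(3j)²=14/715 [(2 6 6; 0 0 0)], sign=-1
Σ_t [0,1]: t=0:+1/725760 t=1:−1/7257600 = 1/806400
(3j)²=27/910 [(2 6 6; 1 -5 4)], sign=+1
⇒ 4πI² = 27/55
I = (-1)√(27/55/(4π)) = -0.19764945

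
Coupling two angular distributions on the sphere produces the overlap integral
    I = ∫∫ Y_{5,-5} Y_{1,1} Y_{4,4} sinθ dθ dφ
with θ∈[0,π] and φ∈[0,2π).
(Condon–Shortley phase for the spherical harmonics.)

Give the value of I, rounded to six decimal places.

-0.329416

Rules hold: Σm=0, L=10 even, 4≤4≤6.
N = 11·3·9 = 297
Δ = 2!·8!·0!/11! = 1/495
Racah Σ t=1..1: t=1:−1/576 = -1/576
⇒ 3j(5 1 4; 0 0 0)² = 5/99, sgn -1
Racah Σ t=2..2: t=2:+1/80640 = 1/80640
⇒ 3j(5 1 4; -5 1 4)² = 1/11, sgn +1
4πI² = N·(3j₀)²·(3jₘ)² = 15/11
I = -1·√(1.36364/4π) = -0.32941575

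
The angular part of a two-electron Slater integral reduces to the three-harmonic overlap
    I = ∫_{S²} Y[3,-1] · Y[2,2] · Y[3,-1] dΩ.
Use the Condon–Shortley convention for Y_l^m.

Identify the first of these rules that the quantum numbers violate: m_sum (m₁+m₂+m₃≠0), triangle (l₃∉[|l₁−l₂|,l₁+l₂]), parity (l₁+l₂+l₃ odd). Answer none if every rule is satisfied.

Σmᵢ = 0  ✓
l₃∈[|l₁−l₂|,l₁+l₂]=[1,5], have l₃=3  ✓
Σlᵢ = 8 ⇒ even  ✓

none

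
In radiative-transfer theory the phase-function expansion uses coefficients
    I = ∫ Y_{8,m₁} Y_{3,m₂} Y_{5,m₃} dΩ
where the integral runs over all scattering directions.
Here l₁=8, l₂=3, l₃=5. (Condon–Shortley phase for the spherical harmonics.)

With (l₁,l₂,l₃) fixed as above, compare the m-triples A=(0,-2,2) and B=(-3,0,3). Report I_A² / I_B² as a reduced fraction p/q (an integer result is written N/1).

224/825

l's match ⇒ only the (l;m) 3-j factors differ between A and B.
A: triangle coeff Δ(8,3,5) = 1/136136; Σ_t [1,1]: t=1:−1/3628800 = -1/3628800; (3j)²=8/2431 [(8 3 5; 0 -2 2)], sign=+1
B: triangle coeff Δ(8,3,5) = 1/136136; Σ_t [3,3]: t=3:−1/2903040 = -1/2903040; (3j)²=75/6188 [(8 3 5; -3 0 3)], sign=-1
I_A²/I_B² = (8/2431)/(75/6188) = 224/825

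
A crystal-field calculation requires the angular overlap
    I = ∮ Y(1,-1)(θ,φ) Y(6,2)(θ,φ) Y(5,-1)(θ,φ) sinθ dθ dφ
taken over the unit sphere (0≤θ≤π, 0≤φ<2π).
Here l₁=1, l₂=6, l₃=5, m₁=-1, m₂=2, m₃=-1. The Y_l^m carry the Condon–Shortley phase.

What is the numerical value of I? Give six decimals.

Rules hold: Σm=0, L=12 even, 5≤5≤7.
N = 3·13·11 = 429
Δ = 2!·0!·10!/13! = 1/858
Racah Σ t=1..1: t=1:−1/14400 = -1/14400
⇒ 3j(1 6 5; 0 0 0)² = 6/143, sgn +1
Racah Σ t=2..2: t=2:+1/34560 = 1/34560
⇒ 3j(1 6 5; -1 2 -1)² = 14/429, sgn +1
4πI² = N·(3j₀)²·(3jₘ)² = 84/143
I = +1·√(0.587413/4π) = 0.21620548

0.216205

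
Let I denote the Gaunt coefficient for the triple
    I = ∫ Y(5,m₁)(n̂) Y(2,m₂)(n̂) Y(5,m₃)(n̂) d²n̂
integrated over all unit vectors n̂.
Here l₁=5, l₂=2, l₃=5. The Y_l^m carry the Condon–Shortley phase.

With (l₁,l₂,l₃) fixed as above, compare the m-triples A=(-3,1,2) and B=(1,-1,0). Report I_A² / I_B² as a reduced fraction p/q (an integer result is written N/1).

20/1

Same 5,2,5: normalisation and zero-m 3j drop out of the ratio.
A: Δ: 2! 8! 2! / 13! → 1/38610; sum: t=1:−1/10080 t=2:+1/2880 = 1/4032; 3j²(5 2 5; -3 1 2) = Δ·Π!·Σ² = 10/429  (sign -1)
B: Δ: 2! 8! 2! / 13! → 1/38610; sum: t=0:+1/1152 t=1:−1/1440 = 1/5760; 3j²(5 2 5; 1 -1 0) = Δ·Π!·Σ² = 1/858  (sign -1)
I_A²/I_B² = (10/429)/(1/858) = 20/1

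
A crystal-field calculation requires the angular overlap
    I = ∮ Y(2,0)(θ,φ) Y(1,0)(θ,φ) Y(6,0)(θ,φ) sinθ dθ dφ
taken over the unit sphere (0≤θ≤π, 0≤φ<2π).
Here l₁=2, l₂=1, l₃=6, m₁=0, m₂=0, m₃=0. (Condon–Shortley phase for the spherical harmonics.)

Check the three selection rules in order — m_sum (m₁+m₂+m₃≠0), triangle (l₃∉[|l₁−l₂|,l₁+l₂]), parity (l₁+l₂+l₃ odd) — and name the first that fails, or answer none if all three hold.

triangle

azimuthal sum: 0 + 0 + 0 = 0  ✓
1 ≤ 6 ≤ 3 (triangle on l)  ✗
L = 2 + 1 + 6 = 9 (odd)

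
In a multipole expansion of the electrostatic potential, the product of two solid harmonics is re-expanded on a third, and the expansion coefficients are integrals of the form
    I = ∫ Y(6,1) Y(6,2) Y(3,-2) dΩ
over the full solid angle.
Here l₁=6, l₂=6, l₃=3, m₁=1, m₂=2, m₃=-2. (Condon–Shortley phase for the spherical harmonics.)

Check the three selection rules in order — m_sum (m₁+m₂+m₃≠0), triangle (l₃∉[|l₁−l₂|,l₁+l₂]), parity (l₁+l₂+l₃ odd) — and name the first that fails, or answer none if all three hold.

m_sum

azimuthal sum: 1 + 2 − 2 = 1  ✗
0 ≤ 3 ≤ 12 (triangle on l)
L = 6 + 6 + 3 = 15 (odd)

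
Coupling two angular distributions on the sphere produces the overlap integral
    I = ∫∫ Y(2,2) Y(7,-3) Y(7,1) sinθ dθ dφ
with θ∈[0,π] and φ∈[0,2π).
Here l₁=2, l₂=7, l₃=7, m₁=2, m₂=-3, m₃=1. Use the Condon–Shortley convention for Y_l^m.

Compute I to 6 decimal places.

Rules hold: Σm=0, L=16 even, 5≤7≤9.
N = 5·15·15 = 1125
Δ = 2!·2!·12!/17! = 1/185640
Racah Σ t=0..2: t=0:+1/2419200 t=1:−1/518400 t=2:+1/2419200 = -1/907200
⇒ 3j(2 7 7; 0 0 0)² = 56/3315, sgn +1
Racah Σ t=0..0: t=0:+1/3870720 = 1/3870720
⇒ 3j(2 7 7; 2 -3 1)² = 135/6188, sgn +1
4πI² = N·(3j₀)²·(3jₘ)² = 20250/48841
I = +1·√(0.414611/4π) = 0.18164160

0.181642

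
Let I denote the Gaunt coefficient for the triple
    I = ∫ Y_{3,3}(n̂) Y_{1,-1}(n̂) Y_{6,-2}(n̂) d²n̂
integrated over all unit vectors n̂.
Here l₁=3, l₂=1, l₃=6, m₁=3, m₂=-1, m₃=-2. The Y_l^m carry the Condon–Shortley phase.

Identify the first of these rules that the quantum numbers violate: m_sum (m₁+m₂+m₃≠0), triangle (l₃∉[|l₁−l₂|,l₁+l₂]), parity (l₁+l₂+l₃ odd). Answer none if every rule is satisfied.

azimuthal sum: 3 − 1 − 2 = 0  ✓
2 ≤ 6 ≤ 4 (triangle on l)  ✗
L = 3 + 1 + 6 = 10 (even)

triangle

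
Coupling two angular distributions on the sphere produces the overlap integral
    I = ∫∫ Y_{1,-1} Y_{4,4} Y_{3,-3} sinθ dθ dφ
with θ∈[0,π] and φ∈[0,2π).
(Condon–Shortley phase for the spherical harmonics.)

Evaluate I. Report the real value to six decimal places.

Rules hold: Σm=0, L=8 even, 3≤3≤5.
N = 3·9·7 = 189
Δ = 2!·0!·6!/9! = 1/252
Racah Σ t=1..1: t=1:−1/36 = -1/36
⇒ 3j(1 4 3; 0 0 0)² = 4/63, sgn +1
Racah Σ t=2..2: t=2:+1/1440 = 1/1440
⇒ 3j(1 4 3; -1 4 -3)² = 1/9, sgn +1
4πI² = N·(3j₀)²·(3jₘ)² = 4/3
I = +1·√(1.33333/4π) = 0.32573501

0.325735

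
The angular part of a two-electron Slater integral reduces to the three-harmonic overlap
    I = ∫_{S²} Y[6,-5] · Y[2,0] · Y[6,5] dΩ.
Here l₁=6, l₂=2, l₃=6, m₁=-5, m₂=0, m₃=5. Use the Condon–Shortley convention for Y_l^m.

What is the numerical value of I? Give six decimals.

0.126157

Checks pass: Σm=0; 14 even; l₃=6∈[4,8].
(2·6+1)(2·2+1)(2·6+1) = 845
Δ: 2! 10! 2! / 15! → 1/90090
sum: t=0:+1/69120 t=1:−1/14400 t=2:+1/69120 = -7/172800
3j²(6 2 6; 0 0 0) = Δ·Π!·Σ² = 14/715  (sign -1)
sum: t=1:−1/3628800 t=2:+1/1451520 = 1/2419200
3j²(6 2 6; -5 0 5) = Δ·Π!·Σ² = 11/910  (sign -1)
combine: 4πI² = 845·14/715·11/910 = 1/5
take √, sign +1: I = 0.12615663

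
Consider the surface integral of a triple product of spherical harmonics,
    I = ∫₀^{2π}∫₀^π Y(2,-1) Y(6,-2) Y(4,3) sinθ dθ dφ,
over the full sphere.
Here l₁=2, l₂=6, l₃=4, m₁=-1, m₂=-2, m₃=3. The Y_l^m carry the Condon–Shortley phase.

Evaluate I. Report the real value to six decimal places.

0.089969

m-sum 0 ✓  L=12 even ✓  4≤4≤8 ✓
Π(2lᵢ+1) = 5×13×9 = 585
triangle coeff Δ(2,6,4) = 1/6435
Σ_t [2,2]: t=2:+1/2304 = 1/2304
(3j)²=5/143 [(2 6 4; 0 0 0)], sign=+1
Σ_t [3,3]: t=3:−1/30240 = -1/30240
(3j)²=32/6435 [(2 6 4; -1 -2 3)], sign=+1
⇒ 4πI² = 160/1573
I = (+1)√(160/1573/(4π)) = 0.08996855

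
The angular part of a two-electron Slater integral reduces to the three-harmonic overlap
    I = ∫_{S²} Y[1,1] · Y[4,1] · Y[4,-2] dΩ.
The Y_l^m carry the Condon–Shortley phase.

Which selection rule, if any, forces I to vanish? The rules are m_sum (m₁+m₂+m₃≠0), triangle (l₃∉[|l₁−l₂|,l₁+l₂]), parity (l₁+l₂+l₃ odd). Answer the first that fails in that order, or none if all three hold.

parity

Σmᵢ = 0  ✓
l₃∈[|l₁−l₂|,l₁+l₂]=[3,5], have l₃=4  ✓
Σlᵢ = 9 ⇒ odd  ✗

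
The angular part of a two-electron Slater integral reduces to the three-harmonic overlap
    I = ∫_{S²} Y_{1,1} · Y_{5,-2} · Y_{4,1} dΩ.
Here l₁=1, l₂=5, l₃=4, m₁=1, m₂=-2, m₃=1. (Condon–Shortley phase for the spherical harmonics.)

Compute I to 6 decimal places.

Checks pass: Σm=0; 10 even; l₃=4∈[4,6].
(2·1+1)(2·5+1)(2·4+1) = 297
Δ: 2! 0! 8! / 11! → 1/495
sum: t=1:−1/576 = -1/576
3j²(1 5 4; 0 0 0) = Δ·Π!·Σ² = 5/99  (sign -1)
sum: t=0:+1/1440 = 1/1440
3j²(1 5 4; 1 -2 1) = Δ·Π!·Σ² = 7/165  (sign -1)
combine: 4πI² = 297·5/99·7/165 = 7/11
take √, sign +1: I = 0.22503380

0.225034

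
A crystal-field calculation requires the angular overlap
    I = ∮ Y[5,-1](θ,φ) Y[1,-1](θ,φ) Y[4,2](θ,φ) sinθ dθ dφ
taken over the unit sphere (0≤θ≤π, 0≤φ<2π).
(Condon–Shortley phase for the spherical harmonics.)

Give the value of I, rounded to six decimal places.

-0.120286

m-sum 0 ✓  L=10 even ✓  4≤4≤6 ✓
Π(2lᵢ+1) = 11×3×9 = 297
triangle coeff Δ(5,1,4) = 1/495
Σ_t [1,1]: t=1:−1/576 = -1/576
(3j)²=5/99 [(5 1 4; 0 0 0)], sign=-1
Σ_t [0,0]: t=0:+1/2880 = 1/2880
(3j)²=2/165 [(5 1 4; -1 -1 2)], sign=+1
⇒ 4πI² = 2/11
I = (-1)√(2/11/(4π)) = -0.12028562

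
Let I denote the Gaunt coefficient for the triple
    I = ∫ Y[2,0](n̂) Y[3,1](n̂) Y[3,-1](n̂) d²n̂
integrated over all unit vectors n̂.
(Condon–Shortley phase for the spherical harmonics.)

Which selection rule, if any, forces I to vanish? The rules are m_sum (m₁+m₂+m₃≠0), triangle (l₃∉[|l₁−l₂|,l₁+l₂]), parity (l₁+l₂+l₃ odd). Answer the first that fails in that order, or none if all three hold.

none

m₁+m₂+m₃ = 0 + 1 − 1 = 0  ✓
triangle: |2−3|=1 ≤ l₃=3 ≤ 2+3=5  ✓
parity: l₁+l₂+l₃ = 8 is even  ✓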